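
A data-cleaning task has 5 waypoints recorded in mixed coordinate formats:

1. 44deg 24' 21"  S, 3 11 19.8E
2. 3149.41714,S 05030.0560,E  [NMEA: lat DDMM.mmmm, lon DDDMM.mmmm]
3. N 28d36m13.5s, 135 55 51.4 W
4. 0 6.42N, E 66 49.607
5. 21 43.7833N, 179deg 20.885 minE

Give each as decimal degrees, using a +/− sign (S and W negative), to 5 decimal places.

1. -44.40583, 3.18883
2. -31.82362, 50.50093
3. 28.60375, -135.93094
4. 0.10700, 66.82678
5. 21.72972, 179.34808

Point 1:
  Latitude: 24′ + 21″ = 24.35000′; 44 + 24.35000/60 = 44.405833
  S → negative
  Lon: 3 + 11/60 + 19.8/3600 = 3.188833
  E ⇒ keep positive
Point 2:
  Lat: split at 2 digits → 31° and 49.41714′; 31 + 49.41714/60 = 31.823619
  S ⇒ negate
  λ: degrees = first 3 digits = 50, minutes = 30.056; 50 + 30.056/60 = 50.500933
  E ⇒ keep positive
Point 3:
  Latitude: 36′ + 13.5″ = 36.22500′; 28 + 36.22500/60 = 28.603750
  N ⇒ keep positive
  λ: 135 + 55/60 + 51.4/3600 = 135.930944
  hemisphere W, so the sign is −
Point 4:
  Latitude: 0 + 6.42/60 = 0.107000
  N ⇒ keep positive
  Lon: 49.607′ = 0.826783°; total 66.826783
  E → positive
Point 5:
  φ: 21 + 43.7833/60 = 21.729722
  N ⇒ keep positive
  Longitude: 179 + 20.885/60 = 179.348083
  E → positive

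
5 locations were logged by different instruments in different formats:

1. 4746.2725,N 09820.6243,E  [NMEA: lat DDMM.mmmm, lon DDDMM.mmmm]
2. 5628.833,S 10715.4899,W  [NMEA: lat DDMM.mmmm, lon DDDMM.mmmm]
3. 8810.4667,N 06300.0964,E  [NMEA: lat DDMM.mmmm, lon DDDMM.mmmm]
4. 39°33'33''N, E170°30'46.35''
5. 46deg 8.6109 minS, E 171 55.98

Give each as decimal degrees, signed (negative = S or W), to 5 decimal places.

Point 1:
  Lat: degrees = first 2 digits = 47, minutes = 46.2725; 47 + 46.2725/60 = 47.771208
  N → positive
  Lon: degrees = first 3 digits = 98, minutes = 20.6243; 98 + 20.6243/60 = 98.343738
  E → positive
Point 2:
  Latitude: degrees = first 2 digits = 56, minutes = 28.833; 56 + 28.833/60 = 56.480550
  S → negative
  λ: degrees = first 3 digits = 107, minutes = 15.4899; 107 + 15.4899/60 = 107.258165
  hemisphere W, so the sign is −
Point 3:
  Latitude: degrees = first 2 digits = 88, minutes = 10.4667; 88 + 10.4667/60 = 88.174445
  N → positive
  λ: split at 3 digits → 063° and 0.0964′; 63 + 0.0964/60 = 63.001607
  E → positive
Point 4:
  Latitude: 33′ + 33″ = 33.55000′; 39 + 33.55000/60 = 39.559167
  N ⇒ keep positive
  Longitude: 170° + 30/60 + 46.35/3600 = 170 + 0.500000 + 0.012875 = 170.512875
  E ⇒ keep positive
Point 5:
  Lat: 8.6109′ = 0.143515°; total 46.143515
  S → negative
  λ: 171 + 55.98/60 = 171.933000
  E → positive

1. 47.77121, 98.34374
2. -56.48055, -107.25817
3. 88.17445, 63.00161
4. 39.55917, 170.51288
5. -46.14352, 171.93300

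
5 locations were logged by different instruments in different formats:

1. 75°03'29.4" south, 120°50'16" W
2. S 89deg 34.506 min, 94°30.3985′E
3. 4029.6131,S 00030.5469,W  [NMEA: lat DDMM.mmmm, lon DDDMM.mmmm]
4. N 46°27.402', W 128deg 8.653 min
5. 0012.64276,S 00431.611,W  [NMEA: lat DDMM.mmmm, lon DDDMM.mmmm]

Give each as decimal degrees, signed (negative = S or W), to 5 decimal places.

1. -75.05817, -120.83778
2. -89.57510, 94.50664
3. -40.49355, -0.50912
4. 46.45670, -128.14422
5. -0.21071, -4.52685

Point 1:
  φ: 75° + 3/60 + 29.4/3600 = 75 + 0.050000 + 0.008167 = 75.058167
  S → negative
  Longitude: 120° + 50/60 + 16/3600 = 120 + 0.833333 + 0.004444 = 120.837778
  hemisphere W, so the sign is −
Point 2:
  Lat: 89 + 34.506/60 = 89.575100
  S ⇒ negate
  Lon: 30.3985′ = 0.506642°; total 94.506642
  E ⇒ keep positive
Point 3:
  φ: split at 2 digits → 40° and 29.6131′; 40 + 29.6131/60 = 40.493552
  S ⇒ negate
  Longitude: degrees = first 3 digits = 0, minutes = 30.5469; 0 + 30.5469/60 = 0.509115
  hemisphere W, so the sign is −
Point 4:
  Latitude: 46 + 27.402/60 = 46.456700
  N ⇒ keep positive
  Lon: 128 + 8.653/60 = 128.144217
  W → negative
Point 5:
  φ: degrees = first 2 digits = 0, minutes = 12.64276; 0 + 12.64276/60 = 0.210713
  S → negative
  λ: split at 3 digits → 004° and 31.611′; 4 + 31.611/60 = 4.526850
  hemisphere W, so the sign is −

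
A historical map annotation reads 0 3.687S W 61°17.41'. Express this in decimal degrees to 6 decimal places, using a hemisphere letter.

φ: 3.687′ = 0.061450°; total 0.0614500
Longitude: 61 + 17.41/60 = 61.2901667

0.061450° S, 61.290167° W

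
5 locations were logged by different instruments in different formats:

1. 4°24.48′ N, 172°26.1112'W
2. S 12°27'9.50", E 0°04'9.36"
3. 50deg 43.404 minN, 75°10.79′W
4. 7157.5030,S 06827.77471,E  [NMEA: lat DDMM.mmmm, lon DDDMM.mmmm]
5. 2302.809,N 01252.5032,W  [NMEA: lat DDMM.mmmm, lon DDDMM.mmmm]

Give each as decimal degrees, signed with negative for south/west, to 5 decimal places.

Point 1:
  Lat: 24.48′ = 0.408000°; total 4.408000
  N → positive
  Lon: 172 + 26.1112/60 = 172.435187
  W ⇒ negate
Point 2:
  φ: 27′ + 9.5″ = 27.15833′; 12 + 27.15833/60 = 12.452639
  S ⇒ negate
  Lon: 0 + 4/60 + 9.36/3600 = 0.069267
  E ⇒ keep positive
Point 3:
  φ: 43.404′ = 0.723400°; total 50.723400
  N ⇒ keep positive
  λ: 10.79′ = 0.179833°; total 75.179833
  W ⇒ negate
Point 4:
  Latitude: split at 2 digits → 71° and 57.503′; 71 + 57.503/60 = 71.958383
  hemisphere S, so the sign is −
  Longitude: split at 3 digits → 068° and 27.77471′; 68 + 27.77471/60 = 68.462912
  E → positive
Point 5:
  Lat: degrees = first 2 digits = 23, minutes = 2.809; 23 + 2.809/60 = 23.046817
  N → positive
  Longitude: split at 3 digits → 012° and 52.5032′; 12 + 52.5032/60 = 12.875053
  W → negative

1. 4.40800, -172.43519
2. -12.45264, 0.06927
3. 50.72340, -75.17983
4. -71.95838, 68.46291
5. 23.04682, -12.87505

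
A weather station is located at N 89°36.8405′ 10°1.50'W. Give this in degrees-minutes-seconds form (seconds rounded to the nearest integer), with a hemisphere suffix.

Latitude: 36.84050′ → 36′ and 0.84050 × 60 = 50.43″
Longitude: fractional minutes 0.50000 × 60 = 30.00″

89°36′50″ N, 10°01′30″ W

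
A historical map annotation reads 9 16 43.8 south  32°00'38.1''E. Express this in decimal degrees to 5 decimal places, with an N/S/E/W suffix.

9.27883° S, 32.01058° E

Lat: 9 + 16/60 + 43.8/3600 = 9.278833
Lon: 0′ + 38.1″ = 0.63500′; 32 + 0.63500/60 = 32.010583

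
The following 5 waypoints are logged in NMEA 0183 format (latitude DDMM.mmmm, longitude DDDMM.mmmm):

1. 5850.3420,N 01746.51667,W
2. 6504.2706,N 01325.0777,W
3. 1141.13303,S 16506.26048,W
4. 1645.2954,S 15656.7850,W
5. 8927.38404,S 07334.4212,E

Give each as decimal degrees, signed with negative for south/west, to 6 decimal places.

1. 58.839033, -17.775278
2. 65.071177, -13.417962
3. -11.685551, -165.104341
4. -16.754923, -156.946417
5. -89.456401, 73.573687

Point 1:
  Lat: degrees = first 2 digits = 58, minutes = 50.342; 58 + 50.342/60 = 58.8390333
  N → positive
  Lon: split at 3 digits → 017° and 46.51667′; 17 + 46.51667/60 = 17.7752778
  W ⇒ negate
Point 2:
  φ: degrees = first 2 digits = 65, minutes = 4.2706; 65 + 4.2706/60 = 65.0711767
  N → positive
  Lon: degrees = first 3 digits = 13, minutes = 25.0777; 13 + 25.0777/60 = 13.4179617
  W → negative
Point 3:
  Latitude: split at 2 digits → 11° and 41.13303′; 11 + 41.13303/60 = 11.6855505
  S → negative
  λ: degrees = first 3 digits = 165, minutes = 6.26048; 165 + 6.26048/60 = 165.1043413
  W → negative
Point 4:
  Lat: split at 2 digits → 16° and 45.2954′; 16 + 45.2954/60 = 16.7549233
  hemisphere S, so the sign is −
  λ: split at 3 digits → 156° and 56.785′; 156 + 56.785/60 = 156.9464167
  hemisphere W, so the sign is −
Point 5:
  φ: degrees = first 2 digits = 89, minutes = 27.38404; 89 + 27.38404/60 = 89.4564007
  hemisphere S, so the sign is −
  Longitude: degrees = first 3 digits = 73, minutes = 34.4212; 73 + 34.4212/60 = 73.5736867
  E → positive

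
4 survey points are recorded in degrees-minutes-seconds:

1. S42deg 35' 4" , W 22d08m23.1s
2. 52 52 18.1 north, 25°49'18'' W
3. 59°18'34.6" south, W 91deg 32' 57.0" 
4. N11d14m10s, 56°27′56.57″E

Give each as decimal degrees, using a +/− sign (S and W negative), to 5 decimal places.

1. -42.58444, -22.13975
2. 52.87169, -25.82167
3. -59.30961, -91.54917
4. 11.23611, 56.46571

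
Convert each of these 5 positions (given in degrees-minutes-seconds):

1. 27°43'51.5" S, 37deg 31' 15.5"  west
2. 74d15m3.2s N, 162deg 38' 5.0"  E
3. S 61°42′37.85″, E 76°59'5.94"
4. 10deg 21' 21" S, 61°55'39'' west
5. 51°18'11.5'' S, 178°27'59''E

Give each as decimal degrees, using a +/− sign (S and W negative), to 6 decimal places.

Point 1:
  φ: 27° + 43/60 + 51.5/3600 = 27 + 0.716667 + 0.014306 = 27.7309722
  S → negative
  λ: 31′ + 15.5″ = 31.25833′; 37 + 31.25833/60 = 37.5209722
  W ⇒ negate
Point 2:
  φ: 74 + 15/60 + 3.2/3600 = 74.2508889
  N ⇒ keep positive
  λ: 162 + 38/60 + 5/3600 = 162.6347222
  E ⇒ keep positive
Point 3:
  φ: 42′ + 37.85″ = 42.63083′; 61 + 42.63083/60 = 61.7105139
  S ⇒ negate
  Longitude: 76 + 59/60 + 5.94/3600 = 76.9849833
  E ⇒ keep positive
Point 4:
  Lat: 10° + 21/60 + 21/3600 = 10 + 0.350000 + 0.005833 = 10.3558333
  hemisphere S, so the sign is −
  Longitude: 55′ + 39″ = 55.65000′; 61 + 55.65000/60 = 61.9275000
  W ⇒ negate
Point 5:
  Latitude: 18′ + 11.5″ = 18.19167′; 51 + 18.19167/60 = 51.3031944
  hemisphere S, so the sign is −
  λ: 27′ + 59″ = 27.98333′; 178 + 27.98333/60 = 178.4663889
  E → positive

1. -27.730972, -37.520972
2. 74.250889, 162.634722
3. -61.710514, 76.984983
4. -10.355833, -61.927500
5. -51.303194, 178.466389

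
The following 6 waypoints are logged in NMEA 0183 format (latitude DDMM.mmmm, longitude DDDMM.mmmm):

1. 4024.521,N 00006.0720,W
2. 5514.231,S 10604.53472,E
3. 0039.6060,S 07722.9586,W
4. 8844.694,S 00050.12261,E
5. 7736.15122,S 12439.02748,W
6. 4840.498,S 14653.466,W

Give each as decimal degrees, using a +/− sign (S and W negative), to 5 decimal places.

Point 1:
  Lat: degrees = first 2 digits = 40, minutes = 24.521; 40 + 24.521/60 = 40.408683
  N ⇒ keep positive
  λ: split at 3 digits → 000° and 6.072′; 0 + 6.072/60 = 0.101200
  W ⇒ negate
Point 2:
  Latitude: degrees = first 2 digits = 55, minutes = 14.231; 55 + 14.231/60 = 55.237183
  S → negative
  Longitude: degrees = first 3 digits = 106, minutes = 4.53472; 106 + 4.53472/60 = 106.075579
  E ⇒ keep positive
Point 3:
  Latitude: degrees = first 2 digits = 0, minutes = 39.606; 0 + 39.606/60 = 0.660100
  hemisphere S, so the sign is −
  Longitude: split at 3 digits → 077° and 22.9586′; 77 + 22.9586/60 = 77.382643
  W → negative
Point 4:
  Latitude: split at 2 digits → 88° and 44.694′; 88 + 44.694/60 = 88.744900
  hemisphere S, so the sign is −
  Longitude: split at 3 digits → 000° and 50.12261′; 0 + 50.12261/60 = 0.835377
  E ⇒ keep positive
Point 5:
  Latitude: split at 2 digits → 77° and 36.15122′; 77 + 36.15122/60 = 77.602520
  hemisphere S, so the sign is −
  λ: degrees = first 3 digits = 124, minutes = 39.02748; 124 + 39.02748/60 = 124.650458
  hemisphere W, so the sign is −
Point 6:
  Latitude: split at 2 digits → 48° and 40.498′; 48 + 40.498/60 = 48.674967
  S ⇒ negate
  Lon: degrees = first 3 digits = 146, minutes = 53.466; 146 + 53.466/60 = 146.891100
  hemisphere W, so the sign is −

1. 40.40868, -0.10120
2. -55.23718, 106.07558
3. -0.66010, -77.38264
4. -88.74490, 0.83538
5. -77.60252, -124.65046
6. -48.67497, -146.89110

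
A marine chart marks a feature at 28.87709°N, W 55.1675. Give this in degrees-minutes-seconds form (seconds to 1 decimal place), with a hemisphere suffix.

28°52′37.5″ N, 55°10′3.0″ W

Lat: 0.877090° → 52.62540′; 0.62540 × 60 = 37.524″
λ: 0.167500 × 60 = 10.05000′ → 10′, remainder × 60 = 3.000″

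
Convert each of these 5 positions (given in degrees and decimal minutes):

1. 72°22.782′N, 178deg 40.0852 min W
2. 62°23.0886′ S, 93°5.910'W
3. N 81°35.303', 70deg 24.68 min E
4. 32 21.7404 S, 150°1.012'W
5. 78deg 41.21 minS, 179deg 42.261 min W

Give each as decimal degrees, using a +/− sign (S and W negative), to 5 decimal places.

1. 72.37970, -178.66809
2. -62.38481, -93.09850
3. 81.58838, 70.41133
4. -32.36234, -150.01687
5. -78.68683, -179.70435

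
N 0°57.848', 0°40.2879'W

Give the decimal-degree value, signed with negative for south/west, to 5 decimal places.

0.96413, -0.67147

Lat: 0 + 57.848/60 = 0.964133
N ⇒ keep positive
Lon: 0 + 40.2879/60 = 0.671465
hemisphere W, so the sign is −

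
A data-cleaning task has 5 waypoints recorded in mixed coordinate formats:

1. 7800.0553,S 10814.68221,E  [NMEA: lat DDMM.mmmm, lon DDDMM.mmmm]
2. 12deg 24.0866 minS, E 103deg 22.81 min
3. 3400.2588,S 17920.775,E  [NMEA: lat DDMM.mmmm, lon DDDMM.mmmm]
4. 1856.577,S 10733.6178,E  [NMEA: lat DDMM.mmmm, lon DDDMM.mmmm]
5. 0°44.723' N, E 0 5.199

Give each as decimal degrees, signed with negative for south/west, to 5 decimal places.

1. -78.00092, 108.24470
2. -12.40144, 103.38017
3. -34.00431, 179.34625
4. -18.94295, 107.56030
5. 0.74538, 0.08665

Point 1:
  φ: degrees = first 2 digits = 78, minutes = 0.0553; 78 + 0.0553/60 = 78.000922
  S ⇒ negate
  λ: degrees = first 3 digits = 108, minutes = 14.68221; 108 + 14.68221/60 = 108.244704
  E ⇒ keep positive
Point 2:
  φ: 12 + 24.0866/60 = 12.401443
  S → negative
  Lon: 103 + 22.81/60 = 103.380167
  E ⇒ keep positive
Point 3:
  Lat: split at 2 digits → 34° and 0.2588′; 34 + 0.2588/60 = 34.004313
  hemisphere S, so the sign is −
  Longitude: degrees = first 3 digits = 179, minutes = 20.775; 179 + 20.775/60 = 179.346250
  E → positive
Point 4:
  Latitude: degrees = first 2 digits = 18, minutes = 56.577; 18 + 56.577/60 = 18.942950
  S → negative
  Lon: split at 3 digits → 107° and 33.6178′; 107 + 33.6178/60 = 107.560297
  E → positive
Point 5:
  φ: 0 + 44.723/60 = 0.745383
  N → positive
  Longitude: 5.199′ = 0.086650°; total 0.086650
  E ⇒ keep positive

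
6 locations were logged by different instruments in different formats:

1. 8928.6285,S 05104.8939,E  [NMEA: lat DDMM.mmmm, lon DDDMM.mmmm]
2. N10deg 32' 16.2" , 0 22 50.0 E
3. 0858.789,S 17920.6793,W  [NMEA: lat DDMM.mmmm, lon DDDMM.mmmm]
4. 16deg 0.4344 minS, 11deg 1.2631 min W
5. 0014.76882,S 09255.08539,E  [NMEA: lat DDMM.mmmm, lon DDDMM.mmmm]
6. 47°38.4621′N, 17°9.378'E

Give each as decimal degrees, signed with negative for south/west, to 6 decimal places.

Point 1:
  φ: split at 2 digits → 89° and 28.6285′; 89 + 28.6285/60 = 89.4771417
  S → negative
  Longitude: split at 3 digits → 051° and 4.8939′; 51 + 4.8939/60 = 51.0815650
  E ⇒ keep positive
Point 2:
  φ: 32′ + 16.2″ = 32.27000′; 10 + 32.27000/60 = 10.5378333
  N → positive
  Lon: 22′ + 50″ = 22.83333′; 0 + 22.83333/60 = 0.3805556
  E → positive
Point 3:
  Lat: split at 2 digits → 08° and 58.789′; 8 + 58.789/60 = 8.9798167
  S → negative
  Longitude: degrees = first 3 digits = 179, minutes = 20.6793; 179 + 20.6793/60 = 179.3446550
  hemisphere W, so the sign is −
Point 4:
  Latitude: 16 + 0.4344/60 = 16.0072400
  S ⇒ negate
  Lon: 11 + 1.2631/60 = 11.0210517
  hemisphere W, so the sign is −
Point 5:
  φ: split at 2 digits → 00° and 14.76882′; 0 + 14.76882/60 = 0.2461470
  S ⇒ negate
  λ: degrees = first 3 digits = 92, minutes = 55.08539; 92 + 55.08539/60 = 92.9180898
  E ⇒ keep positive
Point 6:
  φ: 47 + 38.4621/60 = 47.6410350
  N → positive
  Lon: 9.378′ = 0.156300°; total 17.1563000
  E ⇒ keep positive

1. -89.477142, 51.081565
2. 10.537833, 0.380556
3. -8.979817, -179.344655
4. -16.007240, -11.021052
5. -0.246147, 92.918090
6. 47.641035, 17.156300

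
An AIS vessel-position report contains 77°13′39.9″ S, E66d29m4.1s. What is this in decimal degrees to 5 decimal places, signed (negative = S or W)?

Lat: 77 + 13/60 + 39.9/3600 = 77.227750
hemisphere S, so the sign is −
λ: 29′ + 4.1″ = 29.06833′; 66 + 29.06833/60 = 66.484472
E ⇒ keep positive

-77.22775, 66.48447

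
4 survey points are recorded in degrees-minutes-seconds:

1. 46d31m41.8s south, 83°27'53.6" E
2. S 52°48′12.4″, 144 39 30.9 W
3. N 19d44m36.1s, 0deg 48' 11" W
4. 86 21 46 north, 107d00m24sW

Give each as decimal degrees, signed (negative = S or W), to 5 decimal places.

Point 1:
  Lat: 31′ + 41.8″ = 31.69667′; 46 + 31.69667/60 = 46.528278
  S → negative
  Lon: 27′ + 53.6″ = 27.89333′; 83 + 27.89333/60 = 83.464889
  E → positive
Point 2:
  φ: 52 + 48/60 + 12.4/3600 = 52.803444
  S ⇒ negate
  λ: 39′ + 30.9″ = 39.51500′; 144 + 39.51500/60 = 144.658583
  W → negative
Point 3:
  φ: 19 + 44/60 + 36.1/3600 = 19.743361
  N ⇒ keep positive
  Longitude: 48′ + 11″ = 48.18333′; 0 + 48.18333/60 = 0.803056
  W ⇒ negate
Point 4:
  φ: 86° + 21/60 + 46/3600 = 86 + 0.350000 + 0.012778 = 86.362778
  N → positive
  λ: 107 + 0/60 + 24/3600 = 107.006667
  W → negative

1. -46.52828, 83.46489
2. -52.80344, -144.65858
3. 19.74336, -0.80306
4. 86.36278, -107.00667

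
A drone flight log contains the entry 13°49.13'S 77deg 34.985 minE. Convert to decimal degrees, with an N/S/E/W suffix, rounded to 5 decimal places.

φ: 49.13′ = 0.818833°; total 13.818833
Lon: 34.985′ = 0.583083°; total 77.583083

13.81883° S, 77.58308° E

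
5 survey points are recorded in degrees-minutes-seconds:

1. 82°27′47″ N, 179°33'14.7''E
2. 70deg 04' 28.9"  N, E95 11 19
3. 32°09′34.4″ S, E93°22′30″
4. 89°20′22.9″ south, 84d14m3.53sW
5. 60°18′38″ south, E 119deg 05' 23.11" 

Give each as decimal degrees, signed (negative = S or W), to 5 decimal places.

1. 82.46306, 179.55408
2. 70.07469, 95.18861
3. -32.15956, 93.37500
4. -89.33969, -84.23431
5. -60.31056, 119.08975

Point 1:
  Latitude: 27′ + 47″ = 27.78333′; 82 + 27.78333/60 = 82.463056
  N ⇒ keep positive
  Lon: 179 + 33/60 + 14.7/3600 = 179.554083
  E ⇒ keep positive
Point 2:
  Latitude: 70 + 4/60 + 28.9/3600 = 70.074694
  N ⇒ keep positive
  Lon: 11′ + 19″ = 11.31667′; 95 + 11.31667/60 = 95.188611
  E ⇒ keep positive
Point 3:
  φ: 9′ + 34.4″ = 9.57333′; 32 + 9.57333/60 = 32.159556
  S ⇒ negate
  Lon: 93° + 22/60 + 30/3600 = 93 + 0.366667 + 0.008333 = 93.375000
  E → positive
Point 4:
  Lat: 89 + 20/60 + 22.9/3600 = 89.339694
  S ⇒ negate
  Longitude: 14′ + 3.53″ = 14.05883′; 84 + 14.05883/60 = 84.234314
  W → negative
Point 5:
  Lat: 18′ + 38″ = 18.63333′; 60 + 18.63333/60 = 60.310556
  S ⇒ negate
  λ: 119 + 5/60 + 23.11/3600 = 119.089753
  E ⇒ keep positive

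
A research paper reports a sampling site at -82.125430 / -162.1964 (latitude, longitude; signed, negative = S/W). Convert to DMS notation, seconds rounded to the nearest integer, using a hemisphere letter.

Latitude is negative → S; |value| = 82.125430
φ: 0.125430 × 60 = 7.52580′ → 7′, remainder × 60 = 31.55″
Longitude is negative → W; |value| = 162.196400
Lon: 0.196400 × 60 = 11.78400′ → 11′, remainder × 60 = 47.04″

82°07′32″ S, 162°11′47″ W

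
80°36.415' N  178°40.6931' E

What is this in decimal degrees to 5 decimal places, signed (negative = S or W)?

80.60692, 178.67822

Lat: 80 + 36.415/60 = 80.606917
N ⇒ keep positive
Lon: 40.6931′ = 0.678218°; total 178.678218
E → positive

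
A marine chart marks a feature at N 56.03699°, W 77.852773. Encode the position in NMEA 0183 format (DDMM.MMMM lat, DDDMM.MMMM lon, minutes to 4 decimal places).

5602.2194,N / 07751.1664,W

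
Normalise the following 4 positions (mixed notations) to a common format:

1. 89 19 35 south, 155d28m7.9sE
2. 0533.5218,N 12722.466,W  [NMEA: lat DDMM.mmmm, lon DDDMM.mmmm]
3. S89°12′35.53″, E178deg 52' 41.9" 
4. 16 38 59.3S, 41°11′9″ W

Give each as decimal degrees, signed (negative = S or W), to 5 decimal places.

Point 1:
  Latitude: 19′ + 35″ = 19.58333′; 89 + 19.58333/60 = 89.326389
  hemisphere S, so the sign is −
  Longitude: 28′ + 7.9″ = 28.13167′; 155 + 28.13167/60 = 155.468861
  E → positive
Point 2:
  Lat: split at 2 digits → 05° and 33.5218′; 5 + 33.5218/60 = 5.558697
  N → positive
  λ: degrees = first 3 digits = 127, minutes = 22.466; 127 + 22.466/60 = 127.374433
  hemisphere W, so the sign is −
Point 3:
  Latitude: 89 + 12/60 + 35.53/3600 = 89.209869
  S → negative
  Lon: 178 + 52/60 + 41.9/3600 = 178.878306
  E ⇒ keep positive
Point 4:
  φ: 16° + 38/60 + 59.3/3600 = 16 + 0.633333 + 0.016472 = 16.649806
  S ⇒ negate
  λ: 11′ + 9″ = 11.15000′; 41 + 11.15000/60 = 41.185833
  hemisphere W, so the sign is −

1. -89.32639, 155.46886
2. 5.55870, -127.37443
3. -89.20987, 178.87831
4. -16.64981, -41.18583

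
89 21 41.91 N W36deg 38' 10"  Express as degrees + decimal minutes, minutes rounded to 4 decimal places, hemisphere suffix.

89° 21.6985′ N, 36° 38.1667′ W

φ: seconds/60 = 0.69850; minutes = 21 + 0.69850 = 21.698500
λ: seconds/60 = 0.16667; minutes = 38 + 0.16667 = 38.166667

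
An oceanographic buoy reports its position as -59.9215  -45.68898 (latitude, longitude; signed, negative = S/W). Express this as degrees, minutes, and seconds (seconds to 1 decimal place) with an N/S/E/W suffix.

59°55′17.4″ S, 45°41′20.3″ W

Latitude is negative → S; |value| = 59.921500
φ: 0.921500 × 60 = 55.29000′ → 55′, remainder × 60 = 17.400″
Longitude is negative → W; |value| = 45.688980
λ: 0.688980° → 41.33880′; 0.33880 × 60 = 20.328″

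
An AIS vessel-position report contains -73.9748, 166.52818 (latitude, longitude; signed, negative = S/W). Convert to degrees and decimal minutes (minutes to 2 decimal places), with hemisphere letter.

Latitude is negative → S; |value| = 73.974800
Lat: 73° + 0.974800 × 60 = 73° 58.4880′
Lon: minutes = (166.528180 − 166) × 60 = 31.6908

73° 58.49′ S, 166° 31.69′ E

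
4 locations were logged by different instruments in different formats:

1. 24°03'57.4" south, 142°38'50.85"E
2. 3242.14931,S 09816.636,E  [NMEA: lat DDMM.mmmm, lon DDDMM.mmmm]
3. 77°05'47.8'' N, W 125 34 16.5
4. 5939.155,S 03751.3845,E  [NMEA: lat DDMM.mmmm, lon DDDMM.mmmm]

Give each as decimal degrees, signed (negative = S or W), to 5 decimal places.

Point 1:
  Latitude: 24 + 3/60 + 57.4/3600 = 24.065944
  hemisphere S, so the sign is −
  λ: 38′ + 50.85″ = 38.84750′; 142 + 38.84750/60 = 142.647458
  E ⇒ keep positive
Point 2:
  φ: degrees = first 2 digits = 32, minutes = 42.14931; 32 + 42.14931/60 = 32.702489
  S → negative
  λ: degrees = first 3 digits = 98, minutes = 16.636; 98 + 16.636/60 = 98.277267
  E → positive
Point 3:
  Lat: 77 + 5/60 + 47.8/3600 = 77.096611
  N → positive
  λ: 125 + 34/60 + 16.5/3600 = 125.571250
  W ⇒ negate
Point 4:
  Lat: split at 2 digits → 59° and 39.155′; 59 + 39.155/60 = 59.652583
  hemisphere S, so the sign is −
  Longitude: degrees = first 3 digits = 37, minutes = 51.3845; 37 + 51.3845/60 = 37.856408
  E ⇒ keep positive

1. -24.06594, 142.64746
2. -32.70249, 98.27727
3. 77.09661, -125.57125
4. -59.65258, 37.85641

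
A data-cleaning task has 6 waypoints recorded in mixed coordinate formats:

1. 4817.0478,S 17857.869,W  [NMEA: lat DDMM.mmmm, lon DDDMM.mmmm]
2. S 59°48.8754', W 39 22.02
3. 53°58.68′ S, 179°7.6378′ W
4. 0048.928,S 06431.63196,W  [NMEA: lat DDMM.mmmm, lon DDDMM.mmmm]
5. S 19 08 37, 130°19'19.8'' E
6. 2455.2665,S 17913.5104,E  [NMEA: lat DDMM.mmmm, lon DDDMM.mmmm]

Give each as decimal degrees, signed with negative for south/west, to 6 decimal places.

1. -48.284130, -178.964483
2. -59.814590, -39.367000
3. -53.978000, -179.127297
4. -0.815467, -64.527199
5. -19.143611, 130.322167
6. -24.921108, 179.225173

Point 1:
  φ: split at 2 digits → 48° and 17.0478′; 48 + 17.0478/60 = 48.2841300
  hemisphere S, so the sign is −
  Lon: degrees = first 3 digits = 178, minutes = 57.869; 178 + 57.869/60 = 178.9644833
  hemisphere W, so the sign is −
Point 2:
  Lat: 48.8754′ = 0.814590°; total 59.8145900
  S → negative
  Longitude: 39 + 22.02/60 = 39.3670000
  hemisphere W, so the sign is −
Point 3:
  φ: 53 + 58.68/60 = 53.9780000
  S → negative
  Lon: 7.6378′ = 0.127297°; total 179.1272967
  W → negative
Point 4:
  φ: split at 2 digits → 00° and 48.928′; 0 + 48.928/60 = 0.8154667
  S ⇒ negate
  λ: split at 3 digits → 064° and 31.63196′; 64 + 31.63196/60 = 64.5271993
  W ⇒ negate
Point 5:
  Latitude: 19° + 8/60 + 37/3600 = 19 + 0.133333 + 0.010278 = 19.1436111
  S ⇒ negate
  Longitude: 19′ + 19.8″ = 19.33000′; 130 + 19.33000/60 = 130.3221667
  E → positive
Point 6:
  φ: split at 2 digits → 24° and 55.2665′; 24 + 55.2665/60 = 24.9211083
  S ⇒ negate
  λ: degrees = first 3 digits = 179, minutes = 13.5104; 179 + 13.5104/60 = 179.2251733
  E ⇒ keep positive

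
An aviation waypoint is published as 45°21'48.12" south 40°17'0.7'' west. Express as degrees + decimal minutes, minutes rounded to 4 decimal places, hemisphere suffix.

45° 21.8020′ S, 40° 17.0117′ W

Lat: seconds/60 = 0.80200; minutes = 21 + 0.80200 = 21.802000
Longitude: 17 + 0.7/60 = 17.011667′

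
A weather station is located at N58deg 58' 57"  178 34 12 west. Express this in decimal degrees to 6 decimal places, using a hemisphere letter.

58.982500° N, 178.570000° W

Lat: 58′ + 57″ = 58.95000′; 58 + 58.95000/60 = 58.9825000
λ: 34′ + 12″ = 34.20000′; 178 + 34.20000/60 = 178.5700000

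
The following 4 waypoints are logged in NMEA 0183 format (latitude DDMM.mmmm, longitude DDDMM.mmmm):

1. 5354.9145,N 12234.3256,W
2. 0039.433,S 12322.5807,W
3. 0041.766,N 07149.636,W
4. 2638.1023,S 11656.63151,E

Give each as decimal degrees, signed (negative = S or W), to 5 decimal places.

Point 1:
  φ: split at 2 digits → 53° and 54.9145′; 53 + 54.9145/60 = 53.915242
  N ⇒ keep positive
  Longitude: degrees = first 3 digits = 122, minutes = 34.3256; 122 + 34.3256/60 = 122.572093
  W ⇒ negate
Point 2:
  Latitude: degrees = first 2 digits = 0, minutes = 39.433; 0 + 39.433/60 = 0.657217
  S → negative
  λ: degrees = first 3 digits = 123, minutes = 22.5807; 123 + 22.5807/60 = 123.376345
  hemisphere W, so the sign is −
Point 3:
  Lat: degrees = first 2 digits = 0, minutes = 41.766; 0 + 41.766/60 = 0.696100
  N ⇒ keep positive
  λ: degrees = first 3 digits = 71, minutes = 49.636; 71 + 49.636/60 = 71.827267
  hemisphere W, so the sign is −
Point 4:
  Lat: split at 2 digits → 26° and 38.1023′; 26 + 38.1023/60 = 26.635038
  S ⇒ negate
  Longitude: degrees = first 3 digits = 116, minutes = 56.63151; 116 + 56.63151/60 = 116.943859
  E ⇒ keep positive

1. 53.91524, -122.57209
2. -0.65722, -123.37635
3. 0.69610, -71.82727
4. -26.63504, 116.94386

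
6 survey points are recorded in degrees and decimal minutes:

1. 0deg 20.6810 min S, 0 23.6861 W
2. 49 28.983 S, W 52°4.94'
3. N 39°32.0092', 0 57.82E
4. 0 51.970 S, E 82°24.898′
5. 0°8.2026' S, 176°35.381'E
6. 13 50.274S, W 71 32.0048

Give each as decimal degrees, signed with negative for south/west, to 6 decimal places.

1. -0.344683, -0.394768
2. -49.483050, -52.082333
3. 39.533487, 0.963667
4. -0.866167, 82.414967
5. -0.136710, 176.589683
6. -13.837900, -71.533413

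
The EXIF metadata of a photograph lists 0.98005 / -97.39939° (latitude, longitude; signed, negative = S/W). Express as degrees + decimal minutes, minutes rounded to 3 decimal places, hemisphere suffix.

0° 58.803′ N, 97° 23.963′ W

Lat: 0° + 0.980050 × 60 = 0° 58.80300′
Longitude is negative → W; |value| = 97.399390
Lon: minutes = (97.399390 − 97) × 60 = 23.96340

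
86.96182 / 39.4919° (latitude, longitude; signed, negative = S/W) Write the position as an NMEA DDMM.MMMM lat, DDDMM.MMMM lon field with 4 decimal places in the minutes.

Lat: fractional part 0.961820 → 57.709200 minutes
λ: minutes = (39.491900 − 39) × 60 = 29.514000

8657.7092,N / 03929.5140,E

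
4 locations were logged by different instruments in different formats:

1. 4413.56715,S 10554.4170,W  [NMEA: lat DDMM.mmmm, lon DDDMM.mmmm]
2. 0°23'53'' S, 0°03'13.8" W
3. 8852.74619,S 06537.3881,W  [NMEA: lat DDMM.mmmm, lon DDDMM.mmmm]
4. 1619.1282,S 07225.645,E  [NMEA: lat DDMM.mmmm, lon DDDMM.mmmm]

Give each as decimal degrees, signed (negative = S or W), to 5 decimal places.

Point 1:
  Lat: split at 2 digits → 44° and 13.56715′; 44 + 13.56715/60 = 44.226119
  S ⇒ negate
  Lon: degrees = first 3 digits = 105, minutes = 54.417; 105 + 54.417/60 = 105.906950
  W → negative
Point 2:
  φ: 0 + 23/60 + 53/3600 = 0.398056
  S → negative
  Lon: 3′ + 13.8″ = 3.23000′; 0 + 3.23000/60 = 0.053833
  W ⇒ negate
Point 3:
  Latitude: split at 2 digits → 88° and 52.74619′; 88 + 52.74619/60 = 88.879103
  S ⇒ negate
  Longitude: split at 3 digits → 065° and 37.3881′; 65 + 37.3881/60 = 65.623135
  W → negative
Point 4:
  Lat: split at 2 digits → 16° and 19.1282′; 16 + 19.1282/60 = 16.318803
  hemisphere S, so the sign is −
  Longitude: degrees = first 3 digits = 72, minutes = 25.645; 72 + 25.645/60 = 72.427417
  E ⇒ keep positive

1. -44.22612, -105.90695
2. -0.39806, -0.05383
3. -88.87910, -65.62314
4. -16.31880, 72.42742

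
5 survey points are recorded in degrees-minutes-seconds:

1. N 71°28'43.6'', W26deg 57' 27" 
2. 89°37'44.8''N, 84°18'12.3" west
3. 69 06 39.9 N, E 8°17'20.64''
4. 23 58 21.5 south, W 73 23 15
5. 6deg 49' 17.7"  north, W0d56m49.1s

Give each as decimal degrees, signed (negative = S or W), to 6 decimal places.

1. 71.478778, -26.957500
2. 89.629111, -84.303417
3. 69.111083, 8.289067
4. -23.972639, -73.387500
5. 6.821583, -0.946972

Point 1:
  φ: 28′ + 43.6″ = 28.72667′; 71 + 28.72667/60 = 71.4787778
  N ⇒ keep positive
  Longitude: 57′ + 27″ = 57.45000′; 26 + 57.45000/60 = 26.9575000
  W ⇒ negate
Point 2:
  φ: 89 + 37/60 + 44.8/3600 = 89.6291111
  N ⇒ keep positive
  λ: 18′ + 12.3″ = 18.20500′; 84 + 18.20500/60 = 84.3034167
  hemisphere W, so the sign is −
Point 3:
  φ: 69 + 6/60 + 39.9/3600 = 69.1110833
  N ⇒ keep positive
  Longitude: 8 + 17/60 + 20.64/3600 = 8.2890667
  E ⇒ keep positive
Point 4:
  φ: 23° + 58/60 + 21.5/3600 = 23 + 0.966667 + 0.005972 = 23.9726389
  S ⇒ negate
  λ: 73 + 23/60 + 15/3600 = 73.3875000
  hemisphere W, so the sign is −
Point 5:
  Lat: 6° + 49/60 + 17.7/3600 = 6 + 0.816667 + 0.004917 = 6.8215833
  N → positive
  Lon: 0 + 56/60 + 49.1/3600 = 0.9469722
  hemisphere W, so the sign is −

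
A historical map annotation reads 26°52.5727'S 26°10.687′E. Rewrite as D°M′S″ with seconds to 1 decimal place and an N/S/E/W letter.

φ: fractional minutes 0.57270 × 60 = 34.362″
λ: 10.68700′ → 10′ and 0.68700 × 60 = 41.220″

26°52′34.4″ S, 26°10′41.2″ E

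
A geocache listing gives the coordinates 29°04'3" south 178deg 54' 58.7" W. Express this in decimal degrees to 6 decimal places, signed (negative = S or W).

-29.067500, -178.916306

φ: 4′ + 3″ = 4.05000′; 29 + 4.05000/60 = 29.0675000
hemisphere S, so the sign is −
λ: 54′ + 58.7″ = 54.97833′; 178 + 54.97833/60 = 178.9163056
W → negative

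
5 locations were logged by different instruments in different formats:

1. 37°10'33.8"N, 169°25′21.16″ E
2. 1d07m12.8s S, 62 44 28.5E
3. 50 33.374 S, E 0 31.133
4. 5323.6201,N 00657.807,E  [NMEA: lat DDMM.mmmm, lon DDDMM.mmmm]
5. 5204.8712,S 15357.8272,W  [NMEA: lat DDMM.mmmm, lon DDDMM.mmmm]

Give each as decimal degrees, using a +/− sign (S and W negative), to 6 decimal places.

1. 37.176056, 169.422544
2. -1.120222, 62.741250
3. -50.556233, 0.518883
4. 53.393668, 6.963450
5. -52.081187, -153.963787

Point 1:
  Lat: 37° + 10/60 + 33.8/3600 = 37 + 0.166667 + 0.009389 = 37.1760556
  N → positive
  Longitude: 169° + 25/60 + 21.16/3600 = 169 + 0.416667 + 0.005878 = 169.4225444
  E → positive
Point 2:
  φ: 7′ + 12.8″ = 7.21333′; 1 + 7.21333/60 = 1.1202222
  S → negative
  λ: 62° + 44/60 + 28.5/3600 = 62 + 0.733333 + 0.007917 = 62.7412500
  E → positive
Point 3:
  Lat: 33.374′ = 0.556233°; total 50.5562333
  S → negative
  Longitude: 0 + 31.133/60 = 0.5188833
  E → positive
Point 4:
  Lat: degrees = first 2 digits = 53, minutes = 23.6201; 53 + 23.6201/60 = 53.3936683
  N ⇒ keep positive
  λ: split at 3 digits → 006° and 57.807′; 6 + 57.807/60 = 6.9634500
  E → positive
Point 5:
  Latitude: degrees = first 2 digits = 52, minutes = 4.8712; 52 + 4.8712/60 = 52.0811867
  S ⇒ negate
  Longitude: degrees = first 3 digits = 153, minutes = 57.8272; 153 + 57.8272/60 = 153.9637867
  hemisphere W, so the sign is −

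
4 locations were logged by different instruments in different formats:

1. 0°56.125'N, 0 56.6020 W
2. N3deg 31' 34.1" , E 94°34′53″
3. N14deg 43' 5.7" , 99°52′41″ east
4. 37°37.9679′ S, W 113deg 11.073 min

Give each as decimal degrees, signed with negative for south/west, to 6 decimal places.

Point 1:
  Latitude: 56.125′ = 0.935417°; total 0.9354167
  N ⇒ keep positive
  λ: 56.602′ = 0.943367°; total 0.9433667
  hemisphere W, so the sign is −
Point 2:
  Latitude: 31′ + 34.1″ = 31.56833′; 3 + 31.56833/60 = 3.5261389
  N ⇒ keep positive
  Longitude: 94 + 34/60 + 53/3600 = 94.5813889
  E ⇒ keep positive
Point 3:
  Lat: 14° + 43/60 + 5.7/3600 = 14 + 0.716667 + 0.001583 = 14.7182500
  N ⇒ keep positive
  Lon: 52′ + 41″ = 52.68333′; 99 + 52.68333/60 = 99.8780556
  E → positive
Point 4:
  φ: 37.9679′ = 0.632798°; total 37.6327983
  S ⇒ negate
  λ: 113 + 11.073/60 = 113.1845500
  W ⇒ negate

1. 0.935417, -0.943367
2. 3.526139, 94.581389
3. 14.718250, 99.878056
4. -37.632798, -113.184550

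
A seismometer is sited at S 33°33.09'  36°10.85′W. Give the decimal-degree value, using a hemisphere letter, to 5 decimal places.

Lat: 33 + 33.09/60 = 33.551500
Lon: 36 + 10.85/60 = 36.180833

33.55150° S, 36.18083° W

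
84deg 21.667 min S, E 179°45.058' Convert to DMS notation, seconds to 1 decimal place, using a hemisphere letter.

Lat: 21.66700′ → 21′ and 0.66700 × 60 = 40.020″
Lon: 45.05800′ → 45′ and 0.05800 × 60 = 3.480″

84°21′40.0″ S, 179°45′3.5″ E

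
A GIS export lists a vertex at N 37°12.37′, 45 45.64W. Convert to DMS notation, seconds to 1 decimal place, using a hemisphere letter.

Latitude: fractional minutes 0.37000 × 60 = 22.200″
λ: 45.64000′ → 45′ and 0.64000 × 60 = 38.400″

37°12′22.2″ N, 45°45′38.4″ W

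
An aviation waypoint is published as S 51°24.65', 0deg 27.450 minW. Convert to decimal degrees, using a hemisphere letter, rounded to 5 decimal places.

Latitude: 24.65′ = 0.410833°; total 51.410833
Longitude: 27.45′ = 0.457500°; total 0.457500

51.41083° S, 0.45750° W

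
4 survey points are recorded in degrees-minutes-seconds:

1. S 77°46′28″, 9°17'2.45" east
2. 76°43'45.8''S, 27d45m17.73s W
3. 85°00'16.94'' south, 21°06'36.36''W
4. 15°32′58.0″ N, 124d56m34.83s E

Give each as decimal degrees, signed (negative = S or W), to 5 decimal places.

Point 1:
  Latitude: 46′ + 28″ = 46.46667′; 77 + 46.46667/60 = 77.774444
  S → negative
  Longitude: 9 + 17/60 + 2.45/3600 = 9.284014
  E → positive
Point 2:
  Lat: 43′ + 45.8″ = 43.76333′; 76 + 43.76333/60 = 76.729389
  S → negative
  Lon: 45′ + 17.73″ = 45.29550′; 27 + 45.29550/60 = 27.754925
  W ⇒ negate
Point 3:
  φ: 85 + 0/60 + 16.94/3600 = 85.004706
  hemisphere S, so the sign is −
  λ: 21° + 6/60 + 36.36/3600 = 21 + 0.100000 + 0.010100 = 21.110100
  W ⇒ negate
Point 4:
  φ: 15 + 32/60 + 58/3600 = 15.549444
  N ⇒ keep positive
  Longitude: 56′ + 34.83″ = 56.58050′; 124 + 56.58050/60 = 124.943008
  E → positive

1. -77.77444, 9.28401
2. -76.72939, -27.75493
3. -85.00471, -21.11010
4. 15.54944, 124.94301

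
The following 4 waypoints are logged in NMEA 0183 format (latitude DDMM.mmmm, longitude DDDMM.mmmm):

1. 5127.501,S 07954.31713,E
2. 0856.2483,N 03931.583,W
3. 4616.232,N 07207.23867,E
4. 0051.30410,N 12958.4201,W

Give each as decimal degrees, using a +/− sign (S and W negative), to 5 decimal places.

1. -51.45835, 79.90529
2. 8.93747, -39.52638
3. 46.27053, 72.12064
4. 0.85507, -129.97367

Point 1:
  Latitude: degrees = first 2 digits = 51, minutes = 27.501; 51 + 27.501/60 = 51.458350
  S ⇒ negate
  λ: split at 3 digits → 079° and 54.31713′; 79 + 54.31713/60 = 79.905286
  E → positive
Point 2:
  φ: degrees = first 2 digits = 8, minutes = 56.2483; 8 + 56.2483/60 = 8.937472
  N ⇒ keep positive
  Longitude: degrees = first 3 digits = 39, minutes = 31.583; 39 + 31.583/60 = 39.526383
  W ⇒ negate
Point 3:
  Latitude: degrees = first 2 digits = 46, minutes = 16.232; 46 + 16.232/60 = 46.270533
  N → positive
  Lon: degrees = first 3 digits = 72, minutes = 7.23867; 72 + 7.23867/60 = 72.120645
  E → positive
Point 4:
  φ: degrees = first 2 digits = 0, minutes = 51.3041; 0 + 51.3041/60 = 0.855068
  N → positive
  λ: degrees = first 3 digits = 129, minutes = 58.4201; 129 + 58.4201/60 = 129.973668
  hemisphere W, so the sign is −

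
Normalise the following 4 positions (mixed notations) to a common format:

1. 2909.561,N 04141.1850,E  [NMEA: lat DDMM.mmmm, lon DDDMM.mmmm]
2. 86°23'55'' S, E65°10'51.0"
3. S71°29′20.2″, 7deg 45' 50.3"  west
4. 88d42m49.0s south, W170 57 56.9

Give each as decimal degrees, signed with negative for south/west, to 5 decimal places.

Point 1:
  Latitude: split at 2 digits → 29° and 9.561′; 29 + 9.561/60 = 29.159350
  N ⇒ keep positive
  Longitude: degrees = first 3 digits = 41, minutes = 41.185; 41 + 41.185/60 = 41.686417
  E ⇒ keep positive
Point 2:
  Lat: 23′ + 55″ = 23.91667′; 86 + 23.91667/60 = 86.398611
  hemisphere S, so the sign is −
  Lon: 10′ + 51″ = 10.85000′; 65 + 10.85000/60 = 65.180833
  E → positive
Point 3:
  Latitude: 71° + 29/60 + 20.2/3600 = 71 + 0.483333 + 0.005611 = 71.488944
  hemisphere S, so the sign is −
  λ: 45′ + 50.3″ = 45.83833′; 7 + 45.83833/60 = 7.763972
  W ⇒ negate
Point 4:
  Latitude: 42′ + 49″ = 42.81667′; 88 + 42.81667/60 = 88.713611
  S ⇒ negate
  λ: 170° + 57/60 + 56.9/3600 = 170 + 0.950000 + 0.015806 = 170.965806
  hemisphere W, so the sign is −

1. 29.15935, 41.68642
2. -86.39861, 65.18083
3. -71.48894, -7.76397
4. -88.71361, -170.96581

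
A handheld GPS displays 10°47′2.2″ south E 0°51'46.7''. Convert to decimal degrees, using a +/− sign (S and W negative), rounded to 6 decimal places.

-10.783944, 0.862972

φ: 10 + 47/60 + 2.2/3600 = 10.7839444
hemisphere S, so the sign is −
λ: 51′ + 46.7″ = 51.77833′; 0 + 51.77833/60 = 0.8629722
E ⇒ keep positive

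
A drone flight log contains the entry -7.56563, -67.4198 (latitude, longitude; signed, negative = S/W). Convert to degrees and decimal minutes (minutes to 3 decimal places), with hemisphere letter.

7° 33.938′ S, 67° 25.188′ W

Latitude is negative → S; |value| = 7.565630
φ: 7° + 0.565630 × 60 = 7° 33.93780′
Longitude is negative → W; |value| = 67.419800
Longitude: 67° + 0.419800 × 60 = 67° 25.18800′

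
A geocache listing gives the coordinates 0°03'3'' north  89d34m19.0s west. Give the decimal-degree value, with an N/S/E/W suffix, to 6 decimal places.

Lat: 3′ + 3″ = 3.05000′; 0 + 3.05000/60 = 0.0508333
Lon: 89 + 34/60 + 19/3600 = 89.5719444

0.050833° N, 89.571944° W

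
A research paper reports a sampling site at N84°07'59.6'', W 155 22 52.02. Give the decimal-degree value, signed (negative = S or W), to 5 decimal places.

Latitude: 84 + 7/60 + 59.6/3600 = 84.133222
N → positive
Longitude: 22′ + 52.02″ = 22.86700′; 155 + 22.86700/60 = 155.381117
W → negative

84.13322, -155.38112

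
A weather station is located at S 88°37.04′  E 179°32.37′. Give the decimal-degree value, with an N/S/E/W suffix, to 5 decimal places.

Lat: 37.04′ = 0.617333°; total 88.617333
Longitude: 32.37′ = 0.539500°; total 179.539500

88.61733° S, 179.53950° E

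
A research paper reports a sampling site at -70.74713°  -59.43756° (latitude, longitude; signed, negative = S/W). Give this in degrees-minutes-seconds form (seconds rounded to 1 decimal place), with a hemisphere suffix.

70°44′49.7″ S, 59°26′15.2″ W

Latitude is negative → S; |value| = 70.747130
Latitude: whole degrees 70; 44.82780′ → 44′ and 49.668″
Longitude is negative → W; |value| = 59.437560
Lon: 0.437560 × 60 = 26.25360′ → 26′, remainder × 60 = 15.216″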